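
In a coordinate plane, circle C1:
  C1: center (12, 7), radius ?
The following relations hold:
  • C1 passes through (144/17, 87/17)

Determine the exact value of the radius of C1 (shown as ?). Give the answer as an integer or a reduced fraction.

4

1. [C1∋P]  r_C1² − 16 = 0  ⇒  r_C1 = 4 (r>0 drops 1)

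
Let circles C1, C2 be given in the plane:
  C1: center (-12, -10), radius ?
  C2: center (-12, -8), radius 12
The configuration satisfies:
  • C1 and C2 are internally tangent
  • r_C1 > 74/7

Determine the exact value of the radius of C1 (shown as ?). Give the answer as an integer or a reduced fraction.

14

1. [int C1,C2]  r_C1² − 24r_C1 + 140 = 0  ⇒  r_C1 = 10 or 14
2. given r_C1 > 74/7: keep 14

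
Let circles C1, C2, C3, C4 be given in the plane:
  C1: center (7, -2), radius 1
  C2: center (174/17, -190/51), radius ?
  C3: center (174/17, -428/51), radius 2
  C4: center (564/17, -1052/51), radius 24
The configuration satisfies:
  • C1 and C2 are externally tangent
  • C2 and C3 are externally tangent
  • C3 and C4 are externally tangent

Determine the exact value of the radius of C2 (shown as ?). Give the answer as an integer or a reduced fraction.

1. [ext C1·C2]  r_C2² + 2r_C2 − 112/9 = 0  ⇒  r_C2 = 8/3 (r>0 drops 1)
2. [ext C2·C3]  r_C2² + 4r_C2 − 160/9 = 0  ⇒  r_C2 = 8/3 (r>0 drops 1)

8/3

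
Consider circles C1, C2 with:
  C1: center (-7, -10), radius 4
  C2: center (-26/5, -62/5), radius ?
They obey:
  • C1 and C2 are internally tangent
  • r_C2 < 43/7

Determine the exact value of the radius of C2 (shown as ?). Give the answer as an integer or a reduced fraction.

1. [int C1,C2]  r_C2² − 8r_C2 + 7 = 0  ⇒  r_C2 = 1 or 7
2. given r_C2 < 43/7: keep 1

1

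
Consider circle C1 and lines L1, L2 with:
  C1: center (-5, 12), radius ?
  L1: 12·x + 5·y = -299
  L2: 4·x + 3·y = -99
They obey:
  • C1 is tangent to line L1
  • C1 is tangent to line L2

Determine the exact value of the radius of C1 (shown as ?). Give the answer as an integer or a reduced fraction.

23

1. [C1‖L1]  r_C1² − 529 = 0  ⇒  r_C1 = 23 (r>0 drops 1)
2. [C1‖L2]  r_C1² − 529 = 0  ⇒  r_C1 = 23 (r>0 drops 1)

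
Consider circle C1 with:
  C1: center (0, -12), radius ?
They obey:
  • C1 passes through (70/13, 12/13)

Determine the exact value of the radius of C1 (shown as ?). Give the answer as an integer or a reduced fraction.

14

1. [C1∋P]  r_C1² − 196 = 0  ⇒  r_C1 = 14 (r>0 drops 1)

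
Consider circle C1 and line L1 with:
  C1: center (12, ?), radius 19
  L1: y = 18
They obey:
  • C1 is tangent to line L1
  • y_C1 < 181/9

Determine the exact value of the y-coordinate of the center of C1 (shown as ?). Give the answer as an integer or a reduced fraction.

1. [C1‖L1]  y_C1² − 36y_C1 − 37 = 0  ⇒  y_C1 = -1 or 37
2. given y_C1 < 181/9: keep -1

-1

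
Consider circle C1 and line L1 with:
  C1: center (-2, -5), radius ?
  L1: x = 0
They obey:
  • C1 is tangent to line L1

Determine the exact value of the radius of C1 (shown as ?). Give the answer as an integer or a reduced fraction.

1. [C1‖L1]  r_C1² − 4 = 0  ⇒  r_C1 = 2 (r>0 drops 1)

2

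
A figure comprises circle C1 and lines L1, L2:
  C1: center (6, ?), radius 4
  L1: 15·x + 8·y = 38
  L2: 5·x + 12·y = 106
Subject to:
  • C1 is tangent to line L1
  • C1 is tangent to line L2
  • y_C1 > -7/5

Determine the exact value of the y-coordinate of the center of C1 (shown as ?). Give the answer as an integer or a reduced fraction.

2

1. [C1‖L1]  y_C1² + 13y_C1 − 30 = 0  ⇒  y_C1 = -15 or 2
2. [C1‖L2]  y_C1² − (38/3)y_C1 + 64/3 = 0  ⇒  y_C1 = 2 or 32/3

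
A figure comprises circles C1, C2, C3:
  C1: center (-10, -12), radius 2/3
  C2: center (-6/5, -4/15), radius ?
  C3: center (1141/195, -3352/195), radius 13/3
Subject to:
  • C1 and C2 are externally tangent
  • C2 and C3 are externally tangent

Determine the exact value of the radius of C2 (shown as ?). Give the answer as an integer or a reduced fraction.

1. [ext C1·C2]  r_C2² + (4/3)r_C2 − 644/3 = 0  ⇒  r_C2 = 14 (r>0 drops 1)
2. [ext C2·C3]  r_C2² + (26/3)r_C2 − 952/3 = 0  ⇒  r_C2 = 14 (r>0 drops 1)

14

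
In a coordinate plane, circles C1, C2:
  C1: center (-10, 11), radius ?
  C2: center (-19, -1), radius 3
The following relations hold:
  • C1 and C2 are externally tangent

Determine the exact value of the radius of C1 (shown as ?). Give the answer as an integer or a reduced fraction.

12

1. [ext C1·C2]  r_C1² + 6r_C1 − 216 = 0  ⇒  r_C1 = 12 (r>0 drops 1)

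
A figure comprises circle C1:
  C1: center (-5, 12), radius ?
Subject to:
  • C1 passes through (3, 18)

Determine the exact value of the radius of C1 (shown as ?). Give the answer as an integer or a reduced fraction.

1. [C1∋P]  r_C1² − 100 = 0  ⇒  r_C1 = 10 (r>0 drops 1)

10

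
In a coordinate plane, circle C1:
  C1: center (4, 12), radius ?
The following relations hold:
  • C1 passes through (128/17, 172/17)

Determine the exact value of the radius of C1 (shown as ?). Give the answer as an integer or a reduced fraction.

1. [C1∋P]  r_C1² − 16 = 0  ⇒  r_C1 = 4 (r>0 drops 1)

4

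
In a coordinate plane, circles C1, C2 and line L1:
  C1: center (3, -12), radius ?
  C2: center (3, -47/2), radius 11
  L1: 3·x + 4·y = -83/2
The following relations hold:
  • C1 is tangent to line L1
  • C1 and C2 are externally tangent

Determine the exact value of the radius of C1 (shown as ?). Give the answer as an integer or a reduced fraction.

1. [C1‖L1]  r_C1² − 1/4 = 0  ⇒  r_C1 = 1/2 (r>0 drops 1)
2. [ext C1·C2]  r_C1² + 22r_C1 − 45/4 = 0  ⇒  r_C1 = 1/2 (r>0 drops 1)

1/2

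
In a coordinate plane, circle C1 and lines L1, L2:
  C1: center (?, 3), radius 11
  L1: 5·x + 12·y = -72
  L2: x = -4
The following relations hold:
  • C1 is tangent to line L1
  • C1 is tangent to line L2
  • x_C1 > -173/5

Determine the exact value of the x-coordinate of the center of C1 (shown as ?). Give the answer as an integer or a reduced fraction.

1. [C1‖L1]  x_C1² + (216/5)x_C1 − 1757/5 = 0  ⇒  x_C1 = -251/5 or 7
2. [C1‖L2]  x_C1² + 8x_C1 − 105 = 0  ⇒  x_C1 = -15 or 7

7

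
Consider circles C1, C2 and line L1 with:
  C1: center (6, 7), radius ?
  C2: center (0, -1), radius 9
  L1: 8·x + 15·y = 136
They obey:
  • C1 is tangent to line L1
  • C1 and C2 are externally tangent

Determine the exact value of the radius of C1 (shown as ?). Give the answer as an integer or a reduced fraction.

1. [C1‖L1]  r_C1² − 1 = 0  ⇒  r_C1 = 1 (r>0 drops 1)
2. [ext C1·C2]  r_C1² + 18r_C1 − 19 = 0  ⇒  r_C1 = 1 (r>0 drops 1)

1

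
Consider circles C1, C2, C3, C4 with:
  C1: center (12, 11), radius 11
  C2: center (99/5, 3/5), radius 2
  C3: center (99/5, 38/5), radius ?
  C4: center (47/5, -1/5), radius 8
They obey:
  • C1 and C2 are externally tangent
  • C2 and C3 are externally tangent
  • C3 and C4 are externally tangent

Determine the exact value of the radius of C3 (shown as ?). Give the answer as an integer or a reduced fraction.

1. [ext C2·C3]  r_C3² + 4r_C3 − 45 = 0  ⇒  r_C3 = 5 (r>0 drops 1)
2. [ext C3·C4]  r_C3² + 16r_C3 − 105 = 0  ⇒  r_C3 = 5 (r>0 drops 1)

5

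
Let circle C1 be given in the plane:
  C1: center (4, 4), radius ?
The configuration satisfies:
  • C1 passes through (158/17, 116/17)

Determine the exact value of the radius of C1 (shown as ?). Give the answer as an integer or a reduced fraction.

1. [C1∋P]  r_C1² − 36 = 0  ⇒  r_C1 = 6 (r>0 drops 1)

6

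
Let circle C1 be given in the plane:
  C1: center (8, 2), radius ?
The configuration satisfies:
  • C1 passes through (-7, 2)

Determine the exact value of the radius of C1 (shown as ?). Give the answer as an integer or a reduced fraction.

1. [C1∋P]  r_C1² − 225 = 0  ⇒  r_C1 = 15 (r>0 drops 1)

15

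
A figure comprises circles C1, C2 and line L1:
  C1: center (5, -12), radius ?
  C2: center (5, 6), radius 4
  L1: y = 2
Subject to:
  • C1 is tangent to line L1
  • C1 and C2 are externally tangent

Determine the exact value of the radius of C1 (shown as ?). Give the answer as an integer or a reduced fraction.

1. [C1‖L1]  r_C1² − 196 = 0  ⇒  r_C1 = 14 (r>0 drops 1)
2. [ext C1·C2]  r_C1² + 8r_C1 − 308 = 0  ⇒  r_C1 = 14 (r>0 drops 1)

14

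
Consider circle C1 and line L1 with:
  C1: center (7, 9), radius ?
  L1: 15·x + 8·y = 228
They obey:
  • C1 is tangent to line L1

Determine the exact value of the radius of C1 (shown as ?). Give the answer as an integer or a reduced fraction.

3

1. [C1‖L1]  r_C1² − 9 = 0  ⇒  r_C1 = 3 (r>0 drops 1)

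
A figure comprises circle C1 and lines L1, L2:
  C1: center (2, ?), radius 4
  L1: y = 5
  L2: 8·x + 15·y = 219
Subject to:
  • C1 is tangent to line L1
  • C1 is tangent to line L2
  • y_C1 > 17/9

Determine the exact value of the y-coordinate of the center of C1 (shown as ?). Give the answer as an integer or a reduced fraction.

1. [C1‖L1]  y_C1² − 10y_C1 + 9 = 0  ⇒  y_C1 = 1 or 9
2. [C1‖L2]  y_C1² − (406/15)y_C1 + 813/5 = 0  ⇒  y_C1 = 9 or 271/15

9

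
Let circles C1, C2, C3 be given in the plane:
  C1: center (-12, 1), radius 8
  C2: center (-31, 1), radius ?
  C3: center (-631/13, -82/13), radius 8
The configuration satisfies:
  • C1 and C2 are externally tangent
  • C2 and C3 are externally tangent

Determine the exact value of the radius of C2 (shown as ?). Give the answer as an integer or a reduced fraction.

1. [ext C1·C2]  r_C2² + 16r_C2 − 297 = 0  ⇒  r_C2 = 11 (r>0 drops 1)
2. [ext C2·C3]  r_C2² + 16r_C2 − 297 = 0  ⇒  r_C2 = 11 (r>0 drops 1)

11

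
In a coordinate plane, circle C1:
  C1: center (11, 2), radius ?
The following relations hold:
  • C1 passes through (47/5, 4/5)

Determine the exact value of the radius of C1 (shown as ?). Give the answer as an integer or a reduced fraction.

2

1. [C1∋P]  r_C1² − 4 = 0  ⇒  r_C1 = 2 (r>0 drops 1)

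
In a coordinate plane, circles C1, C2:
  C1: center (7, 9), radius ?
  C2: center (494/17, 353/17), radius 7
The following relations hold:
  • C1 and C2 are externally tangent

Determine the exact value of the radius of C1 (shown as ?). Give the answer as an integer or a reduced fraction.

1. [ext C1·C2]  r_C1² + 14r_C1 − 576 = 0  ⇒  r_C1 = 18 (r>0 drops 1)

18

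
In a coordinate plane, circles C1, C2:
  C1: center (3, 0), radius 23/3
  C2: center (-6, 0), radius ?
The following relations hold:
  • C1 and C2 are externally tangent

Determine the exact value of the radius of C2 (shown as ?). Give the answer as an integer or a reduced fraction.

4/3

1. [ext C1·C2]  r_C2² + (46/3)r_C2 − 200/9 = 0  ⇒  r_C2 = 4/3 (r>0 drops 1)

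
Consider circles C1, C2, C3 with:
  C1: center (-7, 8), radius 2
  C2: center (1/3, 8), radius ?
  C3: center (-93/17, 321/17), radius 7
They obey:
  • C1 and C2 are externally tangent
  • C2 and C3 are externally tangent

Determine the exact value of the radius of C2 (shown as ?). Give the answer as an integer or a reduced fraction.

1. [ext C1·C2]  r_C2² + 4r_C2 − 448/9 = 0  ⇒  r_C2 = 16/3 (r>0 drops 1)
2. [ext C2·C3]  r_C2² + 14r_C2 − 928/9 = 0  ⇒  r_C2 = 16/3 (r>0 drops 1)

16/3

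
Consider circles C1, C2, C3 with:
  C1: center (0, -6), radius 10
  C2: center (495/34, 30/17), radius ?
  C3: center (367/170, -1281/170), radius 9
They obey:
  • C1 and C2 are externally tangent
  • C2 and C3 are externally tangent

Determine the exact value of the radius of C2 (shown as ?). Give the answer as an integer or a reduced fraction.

1. [ext C1·C2]  r_C2² + 20r_C2 − 689/4 = 0  ⇒  r_C2 = 13/2 (r>0 drops 1)
2. [ext C2·C3]  r_C2² + 18r_C2 − 637/4 = 0  ⇒  r_C2 = 13/2 (r>0 drops 1)

13/2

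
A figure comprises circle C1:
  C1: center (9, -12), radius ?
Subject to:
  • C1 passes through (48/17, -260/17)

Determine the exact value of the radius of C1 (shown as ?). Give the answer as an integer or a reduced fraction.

1. [C1∋P]  r_C1² − 49 = 0  ⇒  r_C1 = 7 (r>0 drops 1)

7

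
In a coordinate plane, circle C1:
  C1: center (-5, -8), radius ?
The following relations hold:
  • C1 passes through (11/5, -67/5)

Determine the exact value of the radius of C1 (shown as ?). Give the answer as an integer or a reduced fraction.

1. [C1∋P]  r_C1² − 81 = 0  ⇒  r_C1 = 9 (r>0 drops 1)

9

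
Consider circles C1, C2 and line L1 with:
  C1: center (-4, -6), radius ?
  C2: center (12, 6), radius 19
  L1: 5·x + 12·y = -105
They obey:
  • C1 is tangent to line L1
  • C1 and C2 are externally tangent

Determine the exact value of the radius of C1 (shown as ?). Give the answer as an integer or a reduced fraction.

1

1. [C1‖L1]  r_C1² − 1 = 0  ⇒  r_C1 = 1 (r>0 drops 1)
2. [ext C1·C2]  r_C1² + 38r_C1 − 39 = 0  ⇒  r_C1 = 1 (r>0 drops 1)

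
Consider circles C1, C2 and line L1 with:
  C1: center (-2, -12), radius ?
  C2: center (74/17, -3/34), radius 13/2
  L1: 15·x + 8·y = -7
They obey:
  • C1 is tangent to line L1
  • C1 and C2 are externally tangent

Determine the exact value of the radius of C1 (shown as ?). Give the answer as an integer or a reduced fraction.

1. [C1‖L1]  r_C1² − 49 = 0  ⇒  r_C1 = 7 (r>0 drops 1)
2. [ext C1·C2]  r_C1² + 13r_C1 − 140 = 0  ⇒  r_C1 = 7 (r>0 drops 1)

7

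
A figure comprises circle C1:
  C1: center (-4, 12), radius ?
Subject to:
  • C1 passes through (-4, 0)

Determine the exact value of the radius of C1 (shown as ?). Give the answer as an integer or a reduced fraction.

12

1. [C1∋P]  r_C1² − 144 = 0  ⇒  r_C1 = 12 (r>0 drops 1)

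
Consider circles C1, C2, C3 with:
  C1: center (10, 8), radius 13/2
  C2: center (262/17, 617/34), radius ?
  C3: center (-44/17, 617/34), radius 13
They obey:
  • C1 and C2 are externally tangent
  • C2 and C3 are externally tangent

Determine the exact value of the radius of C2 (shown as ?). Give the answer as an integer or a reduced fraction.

5

1. [ext C1·C2]  r_C2² + 13r_C2 − 90 = 0  ⇒  r_C2 = 5 (r>0 drops 1)
2. [ext C2·C3]  r_C2² + 26r_C2 − 155 = 0  ⇒  r_C2 = 5 (r>0 drops 1)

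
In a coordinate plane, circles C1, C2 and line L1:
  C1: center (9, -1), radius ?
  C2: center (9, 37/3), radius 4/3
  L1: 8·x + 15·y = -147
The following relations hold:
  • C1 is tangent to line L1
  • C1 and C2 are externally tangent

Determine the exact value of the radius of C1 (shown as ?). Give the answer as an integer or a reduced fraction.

1. [C1‖L1]  r_C1² − 144 = 0  ⇒  r_C1 = 12 (r>0 drops 1)
2. [ext C1·C2]  r_C1² + (8/3)r_C1 − 176 = 0  ⇒  r_C1 = 12 (r>0 drops 1)

12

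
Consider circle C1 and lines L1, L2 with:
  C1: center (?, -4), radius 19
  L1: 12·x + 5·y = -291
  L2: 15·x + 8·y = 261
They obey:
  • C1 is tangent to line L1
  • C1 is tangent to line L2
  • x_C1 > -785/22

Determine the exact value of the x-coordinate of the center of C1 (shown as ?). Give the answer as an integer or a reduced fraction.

-2

1. [C1‖L1]  x_C1² + (271/6)x_C1 + 259/3 = 0  ⇒  x_C1 = -259/6 or -2
2. [C1‖L2]  x_C1² − (586/15)x_C1 − 1232/15 = 0  ⇒  x_C1 = -2 or 616/15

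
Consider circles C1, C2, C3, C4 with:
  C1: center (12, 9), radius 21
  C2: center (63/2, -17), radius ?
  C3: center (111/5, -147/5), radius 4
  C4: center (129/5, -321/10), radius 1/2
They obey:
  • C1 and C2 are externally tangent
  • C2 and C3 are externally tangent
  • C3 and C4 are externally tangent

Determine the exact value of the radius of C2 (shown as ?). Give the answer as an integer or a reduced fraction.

23/2

1. [ext C1·C2]  r_C2² + 42r_C2 − 2461/4 = 0  ⇒  r_C2 = 23/2 (r>0 drops 1)
2. [ext C2·C3]  r_C2² + 8r_C2 − 897/4 = 0  ⇒  r_C2 = 23/2 (r>0 drops 1)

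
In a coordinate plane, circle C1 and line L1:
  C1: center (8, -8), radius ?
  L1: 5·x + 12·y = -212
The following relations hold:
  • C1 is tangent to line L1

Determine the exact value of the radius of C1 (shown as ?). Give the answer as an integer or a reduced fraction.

1. [C1‖L1]  r_C1² − 144 = 0  ⇒  r_C1 = 12 (r>0 drops 1)

12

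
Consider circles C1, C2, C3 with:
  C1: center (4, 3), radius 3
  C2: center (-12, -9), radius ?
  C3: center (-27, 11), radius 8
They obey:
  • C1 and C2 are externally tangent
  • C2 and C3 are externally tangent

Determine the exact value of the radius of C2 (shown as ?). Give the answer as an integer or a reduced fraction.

1. [ext C1·C2]  r_C2² + 6r_C2 − 391 = 0  ⇒  r_C2 = 17 (r>0 drops 1)
2. [ext C2·C3]  r_C2² + 16r_C2 − 561 = 0  ⇒  r_C2 = 17 (r>0 drops 1)

17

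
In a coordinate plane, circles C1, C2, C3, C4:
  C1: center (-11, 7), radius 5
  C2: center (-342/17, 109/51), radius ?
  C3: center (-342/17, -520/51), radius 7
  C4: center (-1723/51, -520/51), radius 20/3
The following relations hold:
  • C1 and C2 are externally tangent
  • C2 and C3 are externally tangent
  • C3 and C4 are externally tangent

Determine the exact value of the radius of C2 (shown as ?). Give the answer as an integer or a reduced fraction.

16/3

1. [ext C1·C2]  r_C2² + 10r_C2 − 736/9 = 0  ⇒  r_C2 = 16/3 (r>0 drops 1)
2. [ext C2·C3]  r_C2² + 14r_C2 − 928/9 = 0  ⇒  r_C2 = 16/3 (r>0 drops 1)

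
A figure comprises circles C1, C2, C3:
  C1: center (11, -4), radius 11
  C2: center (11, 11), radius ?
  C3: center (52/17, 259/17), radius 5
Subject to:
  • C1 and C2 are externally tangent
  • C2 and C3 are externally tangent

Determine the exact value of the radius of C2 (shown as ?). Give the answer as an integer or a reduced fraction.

1. [ext C1·C2]  r_C2² + 22r_C2 − 104 = 0  ⇒  r_C2 = 4 (r>0 drops 1)
2. [ext C2·C3]  r_C2² + 10r_C2 − 56 = 0  ⇒  r_C2 = 4 (r>0 drops 1)

4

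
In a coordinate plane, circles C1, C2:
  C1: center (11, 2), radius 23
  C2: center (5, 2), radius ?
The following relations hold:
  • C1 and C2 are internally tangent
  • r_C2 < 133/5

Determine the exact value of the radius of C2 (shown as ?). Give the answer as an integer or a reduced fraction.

1. [int C1,C2]  r_C2² − 46r_C2 + 493 = 0  ⇒  r_C2 = 17 or 29
2. given r_C2 < 133/5: keep 17

17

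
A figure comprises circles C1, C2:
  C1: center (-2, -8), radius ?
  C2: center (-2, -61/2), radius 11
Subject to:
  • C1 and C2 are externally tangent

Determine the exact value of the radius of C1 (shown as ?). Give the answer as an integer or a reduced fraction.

23/2

1. [ext C1·C2]  r_C1² + 22r_C1 − 1541/4 = 0  ⇒  r_C1 = 23/2 (r>0 drops 1)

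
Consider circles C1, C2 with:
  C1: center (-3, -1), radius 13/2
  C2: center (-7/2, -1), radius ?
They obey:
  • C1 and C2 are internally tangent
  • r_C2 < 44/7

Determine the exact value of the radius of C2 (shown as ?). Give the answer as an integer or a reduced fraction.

1. [int C1,C2]  r_C2² − 13r_C2 + 42 = 0  ⇒  r_C2 = 6 or 7
2. given r_C2 < 44/7: keep 6

6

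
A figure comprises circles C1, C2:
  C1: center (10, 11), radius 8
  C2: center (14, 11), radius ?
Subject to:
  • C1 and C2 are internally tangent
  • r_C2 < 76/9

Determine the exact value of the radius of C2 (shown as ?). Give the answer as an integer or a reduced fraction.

4

1. [int C1,C2]  r_C2² − 16r_C2 + 48 = 0  ⇒  r_C2 = 4 or 12
2. given r_C2 < 76/9: keep 4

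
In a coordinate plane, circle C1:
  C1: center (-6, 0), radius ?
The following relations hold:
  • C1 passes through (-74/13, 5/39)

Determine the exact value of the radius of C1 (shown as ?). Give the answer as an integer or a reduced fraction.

1/3

1. [C1∋P]  r_C1² − 1/9 = 0  ⇒  r_C1 = 1/3 (r>0 drops 1)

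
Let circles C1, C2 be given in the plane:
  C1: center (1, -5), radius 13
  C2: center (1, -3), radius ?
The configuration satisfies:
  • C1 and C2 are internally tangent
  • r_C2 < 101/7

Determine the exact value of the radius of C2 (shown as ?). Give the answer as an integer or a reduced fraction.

1. [int C1,C2]  r_C2² − 26r_C2 + 165 = 0  ⇒  r_C2 = 11 or 15
2. given r_C2 < 101/7: keep 11

11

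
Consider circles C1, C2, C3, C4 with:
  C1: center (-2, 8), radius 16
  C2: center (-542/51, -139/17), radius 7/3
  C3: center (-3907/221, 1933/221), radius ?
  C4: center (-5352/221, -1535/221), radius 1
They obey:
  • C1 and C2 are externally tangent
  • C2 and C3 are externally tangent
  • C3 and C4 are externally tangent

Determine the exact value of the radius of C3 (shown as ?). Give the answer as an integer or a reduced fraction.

1. [ext C2·C3]  r_C3² + (14/3)r_C3 − 992/3 = 0  ⇒  r_C3 = 16 (r>0 drops 1)
2. [ext C3·C4]  r_C3² + 2r_C3 − 288 = 0  ⇒  r_C3 = 16 (r>0 drops 1)

16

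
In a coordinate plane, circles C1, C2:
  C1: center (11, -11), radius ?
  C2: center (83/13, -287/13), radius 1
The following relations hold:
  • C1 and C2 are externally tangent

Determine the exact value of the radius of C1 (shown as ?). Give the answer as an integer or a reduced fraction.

1. [ext C1·C2]  r_C1² + 2r_C1 − 143 = 0  ⇒  r_C1 = 11 (r>0 drops 1)

11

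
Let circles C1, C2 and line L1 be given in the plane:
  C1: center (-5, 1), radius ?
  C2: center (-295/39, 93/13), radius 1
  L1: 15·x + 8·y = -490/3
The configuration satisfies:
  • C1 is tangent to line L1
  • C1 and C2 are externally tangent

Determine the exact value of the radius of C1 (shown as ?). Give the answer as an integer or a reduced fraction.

1. [C1‖L1]  r_C1² − 289/9 = 0  ⇒  r_C1 = 17/3 (r>0 drops 1)
2. [ext C1·C2]  r_C1² + 2r_C1 − 391/9 = 0  ⇒  r_C1 = 17/3 (r>0 drops 1)

17/3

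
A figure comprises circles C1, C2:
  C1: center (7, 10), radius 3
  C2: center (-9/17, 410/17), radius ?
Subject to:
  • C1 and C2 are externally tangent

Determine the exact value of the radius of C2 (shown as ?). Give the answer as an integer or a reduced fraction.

1. [ext C1·C2]  r_C2² + 6r_C2 − 247 = 0  ⇒  r_C2 = 13 (r>0 drops 1)

13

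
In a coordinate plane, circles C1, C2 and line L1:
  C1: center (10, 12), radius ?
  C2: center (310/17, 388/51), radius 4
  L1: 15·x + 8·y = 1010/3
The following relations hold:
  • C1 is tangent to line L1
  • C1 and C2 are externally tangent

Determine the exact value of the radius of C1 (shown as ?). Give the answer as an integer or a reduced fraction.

1. [C1‖L1]  r_C1² − 256/9 = 0  ⇒  r_C1 = 16/3 (r>0 drops 1)
2. [ext C1·C2]  r_C1² + 8r_C1 − 640/9 = 0  ⇒  r_C1 = 16/3 (r>0 drops 1)

16/3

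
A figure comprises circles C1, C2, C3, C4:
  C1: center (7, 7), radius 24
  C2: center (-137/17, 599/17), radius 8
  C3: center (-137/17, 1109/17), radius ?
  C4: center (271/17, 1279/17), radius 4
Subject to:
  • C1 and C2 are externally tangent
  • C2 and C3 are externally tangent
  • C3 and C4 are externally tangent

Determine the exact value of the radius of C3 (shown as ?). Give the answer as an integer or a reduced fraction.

22

1. [ext C2·C3]  r_C3² + 16r_C3 − 836 = 0  ⇒  r_C3 = 22 (r>0 drops 1)
2. [ext C3·C4]  r_C3² + 8r_C3 − 660 = 0  ⇒  r_C3 = 22 (r>0 drops 1)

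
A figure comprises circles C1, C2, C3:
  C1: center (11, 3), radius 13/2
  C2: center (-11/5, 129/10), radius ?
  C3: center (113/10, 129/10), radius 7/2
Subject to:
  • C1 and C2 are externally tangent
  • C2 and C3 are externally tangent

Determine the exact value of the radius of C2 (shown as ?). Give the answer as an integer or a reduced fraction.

10

1. [ext C1·C2]  r_C2² + 13r_C2 − 230 = 0  ⇒  r_C2 = 10 (r>0 drops 1)
2. [ext C2·C3]  r_C2² + 7r_C2 − 170 = 0  ⇒  r_C2 = 10 (r>0 drops 1)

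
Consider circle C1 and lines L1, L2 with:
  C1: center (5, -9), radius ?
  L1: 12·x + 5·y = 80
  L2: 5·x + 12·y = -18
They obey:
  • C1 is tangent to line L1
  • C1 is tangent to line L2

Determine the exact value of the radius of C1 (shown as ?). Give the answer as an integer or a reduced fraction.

1. [C1‖L1]  r_C1² − 25 = 0  ⇒  r_C1 = 5 (r>0 drops 1)
2. [C1‖L2]  r_C1² − 25 = 0  ⇒  r_C1 = 5 (r>0 drops 1)

5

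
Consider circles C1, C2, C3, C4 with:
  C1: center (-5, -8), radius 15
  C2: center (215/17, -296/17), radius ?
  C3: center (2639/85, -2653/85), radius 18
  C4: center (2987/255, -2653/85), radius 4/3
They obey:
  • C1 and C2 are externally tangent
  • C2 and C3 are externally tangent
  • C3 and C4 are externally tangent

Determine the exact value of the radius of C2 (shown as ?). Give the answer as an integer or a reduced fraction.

5

1. [ext C1·C2]  r_C2² + 30r_C2 − 175 = 0  ⇒  r_C2 = 5 (r>0 drops 1)
2. [ext C2·C3]  r_C2² + 36r_C2 − 205 = 0  ⇒  r_C2 = 5 (r>0 drops 1)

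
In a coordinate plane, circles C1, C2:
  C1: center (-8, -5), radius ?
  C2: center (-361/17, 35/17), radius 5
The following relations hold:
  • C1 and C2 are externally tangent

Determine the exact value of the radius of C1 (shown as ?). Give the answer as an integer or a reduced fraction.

1. [ext C1·C2]  r_C1² + 10r_C1 − 200 = 0  ⇒  r_C1 = 10 (r>0 drops 1)

10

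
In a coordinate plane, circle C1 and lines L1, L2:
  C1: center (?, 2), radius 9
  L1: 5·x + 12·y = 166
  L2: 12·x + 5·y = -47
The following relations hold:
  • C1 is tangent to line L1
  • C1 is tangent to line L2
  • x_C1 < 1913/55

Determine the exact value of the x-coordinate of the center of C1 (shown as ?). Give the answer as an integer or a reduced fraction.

5

1. [C1‖L1]  x_C1² − (284/5)x_C1 + 259 = 0  ⇒  x_C1 = 5 or 259/5
2. [C1‖L2]  x_C1² + (19/2)x_C1 − 145/2 = 0  ⇒  x_C1 = -29/2 or 5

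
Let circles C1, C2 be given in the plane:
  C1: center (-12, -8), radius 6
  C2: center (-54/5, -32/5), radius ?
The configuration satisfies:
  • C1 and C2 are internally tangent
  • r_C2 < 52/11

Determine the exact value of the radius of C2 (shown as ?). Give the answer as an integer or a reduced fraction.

4

1. [int C1,C2]  r_C2² − 12r_C2 + 32 = 0  ⇒  r_C2 = 4 or 8
2. given r_C2 < 52/11: keep 4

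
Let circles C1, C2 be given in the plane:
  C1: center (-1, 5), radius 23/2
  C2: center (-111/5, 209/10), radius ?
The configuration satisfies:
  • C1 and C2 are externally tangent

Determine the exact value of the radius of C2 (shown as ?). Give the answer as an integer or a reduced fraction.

1. [ext C1·C2]  r_C2² + 23r_C2 − 570 = 0  ⇒  r_C2 = 15 (r>0 drops 1)

15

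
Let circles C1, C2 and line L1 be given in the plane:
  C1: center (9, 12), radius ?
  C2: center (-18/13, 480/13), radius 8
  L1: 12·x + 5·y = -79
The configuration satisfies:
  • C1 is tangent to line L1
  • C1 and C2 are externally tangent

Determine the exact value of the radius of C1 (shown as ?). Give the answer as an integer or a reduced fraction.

19

1. [C1‖L1]  r_C1² − 361 = 0  ⇒  r_C1 = 19 (r>0 drops 1)
2. [ext C1·C2]  r_C1² + 16r_C1 − 665 = 0  ⇒  r_C1 = 19 (r>0 drops 1)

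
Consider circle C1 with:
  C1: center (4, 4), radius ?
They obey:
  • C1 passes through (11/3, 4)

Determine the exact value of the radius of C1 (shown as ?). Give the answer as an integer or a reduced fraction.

1. [C1∋P]  r_C1² − 1/9 = 0  ⇒  r_C1 = 1/3 (r>0 drops 1)

1/3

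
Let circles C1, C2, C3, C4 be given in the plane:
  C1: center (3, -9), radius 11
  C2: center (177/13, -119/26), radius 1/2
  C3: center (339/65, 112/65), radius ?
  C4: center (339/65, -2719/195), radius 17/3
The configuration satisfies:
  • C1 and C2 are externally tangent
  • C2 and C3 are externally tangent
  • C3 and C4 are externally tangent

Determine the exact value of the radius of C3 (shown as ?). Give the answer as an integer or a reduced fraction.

10

1. [ext C2·C3]  r_C3² + 1r_C3 − 110 = 0  ⇒  r_C3 = 10 (r>0 drops 1)
2. [ext C3·C4]  r_C3² + (34/3)r_C3 − 640/3 = 0  ⇒  r_C3 = 10 (r>0 drops 1)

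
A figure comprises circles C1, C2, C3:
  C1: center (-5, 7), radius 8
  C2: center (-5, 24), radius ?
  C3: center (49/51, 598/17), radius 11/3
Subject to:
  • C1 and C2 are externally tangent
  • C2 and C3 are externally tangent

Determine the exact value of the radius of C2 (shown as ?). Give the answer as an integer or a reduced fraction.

1. [ext C1·C2]  r_C2² + 16r_C2 − 225 = 0  ⇒  r_C2 = 9 (r>0 drops 1)
2. [ext C2·C3]  r_C2² + (22/3)r_C2 − 147 = 0  ⇒  r_C2 = 9 (r>0 drops 1)

9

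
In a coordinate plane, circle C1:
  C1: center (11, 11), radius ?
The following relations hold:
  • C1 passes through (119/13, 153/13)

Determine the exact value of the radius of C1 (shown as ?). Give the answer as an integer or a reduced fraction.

2

1. [C1∋P]  r_C1² − 4 = 0  ⇒  r_C1 = 2 (r>0 drops 1)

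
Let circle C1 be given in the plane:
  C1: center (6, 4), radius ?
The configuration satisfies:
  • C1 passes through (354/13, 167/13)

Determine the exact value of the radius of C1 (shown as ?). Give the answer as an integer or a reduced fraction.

1. [C1∋P]  r_C1² − 529 = 0  ⇒  r_C1 = 23 (r>0 drops 1)

23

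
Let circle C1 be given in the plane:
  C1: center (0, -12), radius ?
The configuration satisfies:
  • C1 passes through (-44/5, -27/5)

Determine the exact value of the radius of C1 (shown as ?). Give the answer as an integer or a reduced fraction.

1. [C1∋P]  r_C1² − 121 = 0  ⇒  r_C1 = 11 (r>0 drops 1)

11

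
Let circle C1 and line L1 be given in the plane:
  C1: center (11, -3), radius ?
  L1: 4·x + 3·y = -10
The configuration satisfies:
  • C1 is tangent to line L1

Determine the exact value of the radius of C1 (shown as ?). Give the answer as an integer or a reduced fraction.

1. [C1‖L1]  r_C1² − 81 = 0  ⇒  r_C1 = 9 (r>0 drops 1)

9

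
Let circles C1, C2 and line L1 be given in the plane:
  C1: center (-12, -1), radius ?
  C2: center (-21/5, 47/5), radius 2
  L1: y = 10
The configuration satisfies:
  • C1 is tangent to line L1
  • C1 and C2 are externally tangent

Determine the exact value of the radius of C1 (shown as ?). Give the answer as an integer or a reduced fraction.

11

1. [C1‖L1]  r_C1² − 121 = 0  ⇒  r_C1 = 11 (r>0 drops 1)
2. [ext C1·C2]  r_C1² + 4r_C1 − 165 = 0  ⇒  r_C1 = 11 (r>0 drops 1)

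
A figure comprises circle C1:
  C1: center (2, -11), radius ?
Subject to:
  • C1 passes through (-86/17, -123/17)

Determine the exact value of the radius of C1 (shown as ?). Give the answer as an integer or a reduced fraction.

8

1. [C1∋P]  r_C1² − 64 = 0  ⇒  r_C1 = 8 (r>0 drops 1)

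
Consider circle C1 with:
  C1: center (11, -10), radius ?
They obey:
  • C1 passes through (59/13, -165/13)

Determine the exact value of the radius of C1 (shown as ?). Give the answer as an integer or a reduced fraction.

1. [C1∋P]  r_C1² − 49 = 0  ⇒  r_C1 = 7 (r>0 drops 1)

7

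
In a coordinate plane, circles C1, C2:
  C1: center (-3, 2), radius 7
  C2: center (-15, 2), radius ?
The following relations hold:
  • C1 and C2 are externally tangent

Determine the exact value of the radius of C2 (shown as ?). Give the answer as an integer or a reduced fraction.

1. [ext C1·C2]  r_C2² + 14r_C2 − 95 = 0  ⇒  r_C2 = 5 (r>0 drops 1)

5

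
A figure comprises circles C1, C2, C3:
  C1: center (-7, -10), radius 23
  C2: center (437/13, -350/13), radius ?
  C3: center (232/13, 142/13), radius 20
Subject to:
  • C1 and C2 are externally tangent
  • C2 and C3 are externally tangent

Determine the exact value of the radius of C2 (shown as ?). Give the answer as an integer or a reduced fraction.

1. [ext C1·C2]  r_C2² + 46r_C2 − 1407 = 0  ⇒  r_C2 = 21 (r>0 drops 1)
2. [ext C2·C3]  r_C2² + 40r_C2 − 1281 = 0  ⇒  r_C2 = 21 (r>0 drops 1)

21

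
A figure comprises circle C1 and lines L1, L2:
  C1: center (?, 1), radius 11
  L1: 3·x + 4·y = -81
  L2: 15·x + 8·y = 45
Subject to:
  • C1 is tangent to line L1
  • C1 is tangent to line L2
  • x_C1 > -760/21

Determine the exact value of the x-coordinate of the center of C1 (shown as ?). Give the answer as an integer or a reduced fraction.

-10

1. [C1‖L1]  x_C1² + (170/3)x_C1 + 1400/3 = 0  ⇒  x_C1 = -140/3 or -10
2. [C1‖L2]  x_C1² − (74/15)x_C1 − 448/3 = 0  ⇒  x_C1 = -10 or 224/15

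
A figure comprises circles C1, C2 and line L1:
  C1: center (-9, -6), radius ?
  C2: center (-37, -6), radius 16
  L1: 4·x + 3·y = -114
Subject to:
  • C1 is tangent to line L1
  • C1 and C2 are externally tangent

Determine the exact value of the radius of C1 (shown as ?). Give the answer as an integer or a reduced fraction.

1. [C1‖L1]  r_C1² − 144 = 0  ⇒  r_C1 = 12 (r>0 drops 1)
2. [ext C1·C2]  r_C1² + 32r_C1 − 528 = 0  ⇒  r_C1 = 12 (r>0 drops 1)

12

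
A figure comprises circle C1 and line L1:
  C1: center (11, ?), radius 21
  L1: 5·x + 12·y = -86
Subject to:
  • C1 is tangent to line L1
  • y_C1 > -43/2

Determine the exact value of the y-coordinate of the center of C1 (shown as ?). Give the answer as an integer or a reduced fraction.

1. [C1‖L1]  y_C1² + (47/2)y_C1 − 759/2 = 0  ⇒  y_C1 = -69/2 or 11
2. given y_C1 > -43/2: keep 11

11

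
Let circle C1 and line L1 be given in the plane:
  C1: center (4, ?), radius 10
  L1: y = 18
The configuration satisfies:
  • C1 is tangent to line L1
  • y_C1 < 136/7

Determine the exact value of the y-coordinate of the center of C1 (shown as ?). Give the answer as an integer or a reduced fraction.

1. [C1‖L1]  y_C1² − 36y_C1 + 224 = 0  ⇒  y_C1 = 8 or 28
2. given y_C1 < 136/7: keep 8

8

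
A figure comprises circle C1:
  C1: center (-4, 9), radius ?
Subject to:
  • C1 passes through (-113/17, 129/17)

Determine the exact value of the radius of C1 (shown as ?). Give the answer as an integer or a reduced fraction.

3

1. [C1∋P]  r_C1² − 9 = 0  ⇒  r_C1 = 3 (r>0 drops 1)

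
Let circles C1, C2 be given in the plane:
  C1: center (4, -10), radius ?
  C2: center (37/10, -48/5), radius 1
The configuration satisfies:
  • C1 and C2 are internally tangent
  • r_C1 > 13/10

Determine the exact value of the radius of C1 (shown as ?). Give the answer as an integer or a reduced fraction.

3/2

1. [int C1,C2]  r_C1² − 2r_C1 + 3/4 = 0  ⇒  r_C1 = 1/2 or 3/2
2. given r_C1 > 13/10: keep 3/2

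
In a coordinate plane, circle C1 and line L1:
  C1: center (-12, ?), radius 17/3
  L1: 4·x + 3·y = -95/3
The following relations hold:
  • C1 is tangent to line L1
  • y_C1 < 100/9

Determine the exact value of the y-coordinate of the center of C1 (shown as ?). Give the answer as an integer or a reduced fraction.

-4

1. [C1‖L1]  y_C1² − (98/9)y_C1 − 536/9 = 0  ⇒  y_C1 = -4 or 134/9
2. given y_C1 < 100/9: keep -4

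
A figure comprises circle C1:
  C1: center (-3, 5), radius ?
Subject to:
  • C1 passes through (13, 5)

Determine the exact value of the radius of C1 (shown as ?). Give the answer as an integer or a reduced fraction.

16

1. [C1∋P]  r_C1² − 256 = 0  ⇒  r_C1 = 16 (r>0 drops 1)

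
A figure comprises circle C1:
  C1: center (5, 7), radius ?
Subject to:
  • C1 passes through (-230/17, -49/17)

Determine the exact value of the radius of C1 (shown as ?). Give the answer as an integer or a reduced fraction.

1. [C1∋P]  r_C1² − 441 = 0  ⇒  r_C1 = 21 (r>0 drops 1)

21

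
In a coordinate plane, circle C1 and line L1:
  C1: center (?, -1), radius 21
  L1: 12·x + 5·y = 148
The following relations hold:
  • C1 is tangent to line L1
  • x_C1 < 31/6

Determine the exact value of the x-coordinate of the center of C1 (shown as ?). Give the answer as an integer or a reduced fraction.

-10

1. [C1‖L1]  x_C1² − (51/2)x_C1 − 355 = 0  ⇒  x_C1 = -10 or 71/2
2. given x_C1 < 31/6: keep -10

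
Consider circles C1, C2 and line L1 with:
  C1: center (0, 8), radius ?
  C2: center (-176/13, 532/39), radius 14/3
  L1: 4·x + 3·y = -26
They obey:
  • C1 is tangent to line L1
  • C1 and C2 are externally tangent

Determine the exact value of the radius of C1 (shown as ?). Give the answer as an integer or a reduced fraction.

10

1. [C1‖L1]  r_C1² − 100 = 0  ⇒  r_C1 = 10 (r>0 drops 1)
2. [ext C1·C2]  r_C1² + (28/3)r_C1 − 580/3 = 0  ⇒  r_C1 = 10 (r>0 drops 1)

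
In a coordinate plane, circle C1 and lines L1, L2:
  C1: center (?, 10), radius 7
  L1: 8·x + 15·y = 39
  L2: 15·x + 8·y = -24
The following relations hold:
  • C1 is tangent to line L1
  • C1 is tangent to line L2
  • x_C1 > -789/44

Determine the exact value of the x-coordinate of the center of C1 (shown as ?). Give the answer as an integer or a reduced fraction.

1

1. [C1‖L1]  x_C1² + (111/4)x_C1 − 115/4 = 0  ⇒  x_C1 = -115/4 or 1
2. [C1‖L2]  x_C1² + (208/15)x_C1 − 223/15 = 0  ⇒  x_C1 = -223/15 or 1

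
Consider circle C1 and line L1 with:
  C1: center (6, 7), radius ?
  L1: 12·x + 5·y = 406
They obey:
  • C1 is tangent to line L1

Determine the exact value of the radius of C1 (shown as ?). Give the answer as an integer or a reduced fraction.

1. [C1‖L1]  r_C1² − 529 = 0  ⇒  r_C1 = 23 (r>0 drops 1)

23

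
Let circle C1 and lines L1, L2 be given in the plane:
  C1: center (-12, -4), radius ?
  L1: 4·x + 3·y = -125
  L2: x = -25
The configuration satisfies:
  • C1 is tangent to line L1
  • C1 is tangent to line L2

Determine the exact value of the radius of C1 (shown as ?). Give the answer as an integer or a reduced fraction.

13

1. [C1‖L1]  r_C1² − 169 = 0  ⇒  r_C1 = 13 (r>0 drops 1)
2. [C1‖L2]  r_C1² − 169 = 0  ⇒  r_C1 = 13 (r>0 drops 1)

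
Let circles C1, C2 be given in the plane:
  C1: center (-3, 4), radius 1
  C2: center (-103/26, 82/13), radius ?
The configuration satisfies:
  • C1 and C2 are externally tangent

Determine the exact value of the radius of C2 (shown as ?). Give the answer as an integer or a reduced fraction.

1. [ext C1·C2]  r_C2² + 2r_C2 − 21/4 = 0  ⇒  r_C2 = 3/2 (r>0 drops 1)

3/2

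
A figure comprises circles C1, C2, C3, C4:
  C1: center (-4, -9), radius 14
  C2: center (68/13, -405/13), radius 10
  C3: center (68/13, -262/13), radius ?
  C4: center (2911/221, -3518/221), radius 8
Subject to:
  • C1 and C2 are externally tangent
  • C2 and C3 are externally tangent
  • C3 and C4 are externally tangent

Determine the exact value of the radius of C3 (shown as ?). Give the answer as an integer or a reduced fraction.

1

1. [ext C2·C3]  r_C3² + 20r_C3 − 21 = 0  ⇒  r_C3 = 1 (r>0 drops 1)
2. [ext C3·C4]  r_C3² + 16r_C3 − 17 = 0  ⇒  r_C3 = 1 (r>0 drops 1)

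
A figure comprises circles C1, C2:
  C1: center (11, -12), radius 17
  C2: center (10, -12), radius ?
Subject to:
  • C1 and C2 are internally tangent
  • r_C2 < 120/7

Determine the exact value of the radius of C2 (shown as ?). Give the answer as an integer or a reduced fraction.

16

1. [int C1,C2]  r_C2² − 34r_C2 + 288 = 0  ⇒  r_C2 = 16 or 18
2. given r_C2 < 120/7: keep 16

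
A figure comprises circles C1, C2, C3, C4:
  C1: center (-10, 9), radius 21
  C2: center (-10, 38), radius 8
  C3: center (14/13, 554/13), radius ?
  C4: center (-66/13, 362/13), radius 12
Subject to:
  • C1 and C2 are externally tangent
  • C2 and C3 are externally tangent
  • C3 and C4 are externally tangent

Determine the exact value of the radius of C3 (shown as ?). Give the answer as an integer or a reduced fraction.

4

1. [ext C2·C3]  r_C3² + 16r_C3 − 80 = 0  ⇒  r_C3 = 4 (r>0 drops 1)
2. [ext C3·C4]  r_C3² + 24r_C3 − 112 = 0  ⇒  r_C3 = 4 (r>0 drops 1)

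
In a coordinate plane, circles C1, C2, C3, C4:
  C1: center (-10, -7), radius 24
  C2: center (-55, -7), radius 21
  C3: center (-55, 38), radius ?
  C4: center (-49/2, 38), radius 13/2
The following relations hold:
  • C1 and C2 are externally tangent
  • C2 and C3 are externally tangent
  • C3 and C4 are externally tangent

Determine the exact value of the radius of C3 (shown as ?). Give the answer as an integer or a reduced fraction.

1. [ext C2·C3]  r_C3² + 42r_C3 − 1584 = 0  ⇒  r_C3 = 24 (r>0 drops 1)
2. [ext C3·C4]  r_C3² + 13r_C3 − 888 = 0  ⇒  r_C3 = 24 (r>0 drops 1)

24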